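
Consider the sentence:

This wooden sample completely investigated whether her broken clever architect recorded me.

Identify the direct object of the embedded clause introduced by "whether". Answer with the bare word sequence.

me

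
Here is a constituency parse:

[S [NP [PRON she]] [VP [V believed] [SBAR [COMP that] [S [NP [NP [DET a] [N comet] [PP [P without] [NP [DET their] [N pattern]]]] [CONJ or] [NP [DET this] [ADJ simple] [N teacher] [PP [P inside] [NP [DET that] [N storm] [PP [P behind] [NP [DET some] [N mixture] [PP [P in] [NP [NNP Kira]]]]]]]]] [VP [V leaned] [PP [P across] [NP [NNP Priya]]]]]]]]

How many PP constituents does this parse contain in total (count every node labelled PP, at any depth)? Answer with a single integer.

5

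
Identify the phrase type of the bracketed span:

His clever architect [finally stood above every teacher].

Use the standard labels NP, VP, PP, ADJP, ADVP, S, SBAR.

VP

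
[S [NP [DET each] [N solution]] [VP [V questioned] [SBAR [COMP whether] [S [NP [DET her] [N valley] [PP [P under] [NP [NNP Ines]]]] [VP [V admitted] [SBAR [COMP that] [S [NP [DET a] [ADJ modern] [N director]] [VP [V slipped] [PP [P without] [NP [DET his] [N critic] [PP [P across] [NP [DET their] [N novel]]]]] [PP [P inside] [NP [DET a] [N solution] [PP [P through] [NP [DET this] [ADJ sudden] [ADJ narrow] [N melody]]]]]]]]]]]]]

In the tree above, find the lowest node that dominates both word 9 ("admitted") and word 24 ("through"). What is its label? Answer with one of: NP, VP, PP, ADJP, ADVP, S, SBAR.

VP

Word 9 lies under S → VP → SBAR → S → VP → V; word 24 lies under S → VP → SBAR → S → VP → SBAR → S → VP → PP → NP → PP → P. The lowest shared node is the VP.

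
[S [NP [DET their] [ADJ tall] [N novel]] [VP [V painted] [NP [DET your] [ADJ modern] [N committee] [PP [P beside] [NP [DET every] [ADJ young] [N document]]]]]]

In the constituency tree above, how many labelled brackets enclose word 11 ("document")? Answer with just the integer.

6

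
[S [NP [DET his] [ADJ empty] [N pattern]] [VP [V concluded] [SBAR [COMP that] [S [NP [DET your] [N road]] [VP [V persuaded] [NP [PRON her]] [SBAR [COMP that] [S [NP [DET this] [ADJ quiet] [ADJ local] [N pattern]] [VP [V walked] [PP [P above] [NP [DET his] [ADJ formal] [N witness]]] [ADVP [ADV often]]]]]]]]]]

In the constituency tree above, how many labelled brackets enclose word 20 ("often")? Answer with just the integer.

10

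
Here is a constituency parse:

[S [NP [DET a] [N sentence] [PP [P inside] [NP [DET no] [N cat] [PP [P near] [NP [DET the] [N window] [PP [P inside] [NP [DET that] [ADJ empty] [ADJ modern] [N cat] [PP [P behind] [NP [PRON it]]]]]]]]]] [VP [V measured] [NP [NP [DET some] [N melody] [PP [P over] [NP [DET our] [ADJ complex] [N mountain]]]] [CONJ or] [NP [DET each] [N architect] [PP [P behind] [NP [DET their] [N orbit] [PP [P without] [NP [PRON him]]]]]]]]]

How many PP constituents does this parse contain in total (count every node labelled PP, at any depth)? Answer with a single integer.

7

Scanning left to right, an opening `[PP` appears at word positions 3, 6, 9, 14, 19, 26, 29 — 7 in total.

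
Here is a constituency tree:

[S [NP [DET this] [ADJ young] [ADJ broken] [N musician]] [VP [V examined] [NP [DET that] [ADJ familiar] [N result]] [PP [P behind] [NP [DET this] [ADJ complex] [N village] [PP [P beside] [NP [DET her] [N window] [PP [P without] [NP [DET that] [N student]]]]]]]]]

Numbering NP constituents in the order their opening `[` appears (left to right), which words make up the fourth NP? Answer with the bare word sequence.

In left-to-right order the NP constituents are "this young broken musician"; "that familiar result"; "this complex village beside her window without that student"; "her window without that student"; "that student". Number 4 is "her window without that student".

her window without that student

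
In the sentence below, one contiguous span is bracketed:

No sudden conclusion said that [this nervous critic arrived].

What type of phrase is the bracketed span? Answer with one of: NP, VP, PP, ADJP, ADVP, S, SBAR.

The bracketed span "this nervous critic arrived" is headed by "arrived", making it a clause (S).

S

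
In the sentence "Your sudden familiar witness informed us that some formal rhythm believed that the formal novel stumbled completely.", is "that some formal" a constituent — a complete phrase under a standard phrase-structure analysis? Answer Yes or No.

The sequence begins inside the complementizer "that" and ends inside the clause "some formal rhythm believed that the formal novel stumbled completely"; it crosses a phrase boundary, so no single node in the tree spans exactly those words.

No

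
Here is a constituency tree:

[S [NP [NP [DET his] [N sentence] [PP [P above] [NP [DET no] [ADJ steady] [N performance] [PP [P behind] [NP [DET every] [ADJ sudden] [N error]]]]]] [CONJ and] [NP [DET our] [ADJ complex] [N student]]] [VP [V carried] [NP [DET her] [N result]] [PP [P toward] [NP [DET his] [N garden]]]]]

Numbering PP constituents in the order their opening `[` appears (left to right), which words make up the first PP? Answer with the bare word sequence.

Opening `[PP` markers occur at word positions 3, 7, 18; the first of these opens the constituent [PP above no steady performance behind every sudden error].

above no steady performance behind every sudden error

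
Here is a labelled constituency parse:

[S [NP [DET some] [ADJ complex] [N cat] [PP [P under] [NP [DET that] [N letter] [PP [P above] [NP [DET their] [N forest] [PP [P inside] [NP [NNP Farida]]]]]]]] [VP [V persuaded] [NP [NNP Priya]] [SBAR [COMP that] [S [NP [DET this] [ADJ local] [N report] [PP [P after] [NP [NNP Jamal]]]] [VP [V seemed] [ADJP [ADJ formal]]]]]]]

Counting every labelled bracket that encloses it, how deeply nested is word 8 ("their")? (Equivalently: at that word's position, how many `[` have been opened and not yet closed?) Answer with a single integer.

7

The word sits inside DET, which is inside NP, inside PP, inside NP, inside PP, inside NP, inside S — 7 brackets in all.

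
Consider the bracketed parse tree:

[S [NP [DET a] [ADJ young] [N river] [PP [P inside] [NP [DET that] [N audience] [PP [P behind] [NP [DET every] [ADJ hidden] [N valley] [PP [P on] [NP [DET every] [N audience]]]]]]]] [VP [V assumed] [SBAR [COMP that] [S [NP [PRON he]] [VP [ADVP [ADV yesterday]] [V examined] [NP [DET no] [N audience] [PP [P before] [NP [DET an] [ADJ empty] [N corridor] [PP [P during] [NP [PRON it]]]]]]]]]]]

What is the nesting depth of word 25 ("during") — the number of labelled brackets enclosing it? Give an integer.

Path from the root down to the word: S → VP → SBAR → S → VP → NP → PP → NP → PP → P. That is 10 enclosing brackets.

10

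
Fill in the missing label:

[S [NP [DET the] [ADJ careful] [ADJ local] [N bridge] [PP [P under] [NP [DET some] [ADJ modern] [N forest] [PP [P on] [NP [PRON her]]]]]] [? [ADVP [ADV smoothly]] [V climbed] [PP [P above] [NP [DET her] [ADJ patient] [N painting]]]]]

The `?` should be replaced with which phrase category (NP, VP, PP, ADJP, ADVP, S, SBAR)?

VP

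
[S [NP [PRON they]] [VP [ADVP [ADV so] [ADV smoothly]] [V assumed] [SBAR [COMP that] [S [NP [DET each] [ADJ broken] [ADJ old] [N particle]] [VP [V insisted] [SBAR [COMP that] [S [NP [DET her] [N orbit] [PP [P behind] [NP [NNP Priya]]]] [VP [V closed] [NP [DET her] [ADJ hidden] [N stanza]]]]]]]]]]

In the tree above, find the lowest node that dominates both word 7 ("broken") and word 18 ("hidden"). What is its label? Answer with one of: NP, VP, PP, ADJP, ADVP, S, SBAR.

The smallest bracket enclosing both words is [S each broken old particle insisted that her orbit behind Priya closed her hidden stanza], so the label is S.

S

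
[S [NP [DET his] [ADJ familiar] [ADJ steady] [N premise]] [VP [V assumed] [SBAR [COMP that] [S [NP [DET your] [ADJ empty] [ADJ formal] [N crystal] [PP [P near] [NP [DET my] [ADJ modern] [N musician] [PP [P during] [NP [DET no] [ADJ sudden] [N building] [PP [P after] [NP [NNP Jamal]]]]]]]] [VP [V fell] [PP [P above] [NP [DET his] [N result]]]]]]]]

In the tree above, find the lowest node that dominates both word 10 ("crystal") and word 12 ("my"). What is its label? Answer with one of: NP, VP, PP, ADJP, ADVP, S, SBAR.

Word 10 lies under S → VP → SBAR → S → NP → N; word 12 lies under S → VP → SBAR → S → NP → PP → NP → DET. The lowest shared node is the NP.

NP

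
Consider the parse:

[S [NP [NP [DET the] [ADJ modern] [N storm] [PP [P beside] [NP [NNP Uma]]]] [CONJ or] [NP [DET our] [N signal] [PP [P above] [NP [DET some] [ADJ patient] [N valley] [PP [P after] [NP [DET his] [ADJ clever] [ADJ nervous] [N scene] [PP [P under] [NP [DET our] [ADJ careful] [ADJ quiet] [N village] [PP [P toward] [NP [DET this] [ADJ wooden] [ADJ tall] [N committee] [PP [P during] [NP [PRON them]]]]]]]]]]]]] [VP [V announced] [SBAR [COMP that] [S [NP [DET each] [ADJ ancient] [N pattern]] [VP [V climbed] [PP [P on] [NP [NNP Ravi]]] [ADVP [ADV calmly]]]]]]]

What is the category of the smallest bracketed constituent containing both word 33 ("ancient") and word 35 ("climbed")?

S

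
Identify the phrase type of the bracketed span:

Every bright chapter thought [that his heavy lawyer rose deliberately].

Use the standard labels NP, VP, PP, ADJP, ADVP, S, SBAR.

SBAR

The span is built around the complementizer "that" — a subordinate clause (SBAR).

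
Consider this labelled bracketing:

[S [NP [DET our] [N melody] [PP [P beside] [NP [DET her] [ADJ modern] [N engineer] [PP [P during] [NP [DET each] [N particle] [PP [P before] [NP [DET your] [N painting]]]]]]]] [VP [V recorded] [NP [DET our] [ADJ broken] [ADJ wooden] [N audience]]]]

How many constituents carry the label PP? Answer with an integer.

Scanning left to right, an opening `[PP` appears at word positions 3, 7, 10 — 3 in total.

3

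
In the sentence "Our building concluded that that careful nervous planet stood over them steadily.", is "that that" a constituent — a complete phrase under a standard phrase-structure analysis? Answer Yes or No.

No

The smallest constituent containing the whole sequence is the subordinate clause [SBAR that that careful nervous planet stood over them steadily], but the sequence is only part of it — it straddles the boundary between complementizer "that" and clause "that careful nervous planet stood over them steadily".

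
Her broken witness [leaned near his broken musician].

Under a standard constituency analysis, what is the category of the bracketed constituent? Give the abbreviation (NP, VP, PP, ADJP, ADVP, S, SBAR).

VP

The bracketed span "leaned near his broken musician" is headed by "leaned", making it a verb phrase (VP).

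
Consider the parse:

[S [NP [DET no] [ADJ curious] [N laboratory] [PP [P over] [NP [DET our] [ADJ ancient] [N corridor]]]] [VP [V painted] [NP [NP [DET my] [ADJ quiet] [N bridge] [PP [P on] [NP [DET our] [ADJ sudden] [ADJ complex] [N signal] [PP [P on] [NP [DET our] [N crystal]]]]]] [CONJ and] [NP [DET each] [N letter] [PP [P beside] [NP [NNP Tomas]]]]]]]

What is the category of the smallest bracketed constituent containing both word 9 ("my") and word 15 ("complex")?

NP

Both words fall inside [NP my quiet bridge on our sudden complex signal on our crystal] (words 9–19), and no smaller constituent contains them both. Label: NP.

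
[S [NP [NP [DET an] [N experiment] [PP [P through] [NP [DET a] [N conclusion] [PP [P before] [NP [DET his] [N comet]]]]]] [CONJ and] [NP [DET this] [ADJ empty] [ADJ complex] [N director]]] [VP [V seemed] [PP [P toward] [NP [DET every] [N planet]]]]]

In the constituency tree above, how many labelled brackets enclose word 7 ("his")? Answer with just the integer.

8

Path from the root down to the word: S → NP → NP → PP → NP → PP → NP → DET. That is 8 enclosing brackets.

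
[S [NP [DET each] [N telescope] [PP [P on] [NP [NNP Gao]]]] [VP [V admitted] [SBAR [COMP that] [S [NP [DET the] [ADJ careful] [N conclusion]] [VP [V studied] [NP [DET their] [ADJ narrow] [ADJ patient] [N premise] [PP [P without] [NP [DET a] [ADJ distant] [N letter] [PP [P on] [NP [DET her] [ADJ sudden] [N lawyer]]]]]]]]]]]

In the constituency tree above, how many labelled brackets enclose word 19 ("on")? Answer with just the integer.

10

The word sits inside P, which is inside PP, inside NP, inside PP, inside NP, inside VP, inside S, inside SBAR, inside VP, inside S — 10 brackets in all.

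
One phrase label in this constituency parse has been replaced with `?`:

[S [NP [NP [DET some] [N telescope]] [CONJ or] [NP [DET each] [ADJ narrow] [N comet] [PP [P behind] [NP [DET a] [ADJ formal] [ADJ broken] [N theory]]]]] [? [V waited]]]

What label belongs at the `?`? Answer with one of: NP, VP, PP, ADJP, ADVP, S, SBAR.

VP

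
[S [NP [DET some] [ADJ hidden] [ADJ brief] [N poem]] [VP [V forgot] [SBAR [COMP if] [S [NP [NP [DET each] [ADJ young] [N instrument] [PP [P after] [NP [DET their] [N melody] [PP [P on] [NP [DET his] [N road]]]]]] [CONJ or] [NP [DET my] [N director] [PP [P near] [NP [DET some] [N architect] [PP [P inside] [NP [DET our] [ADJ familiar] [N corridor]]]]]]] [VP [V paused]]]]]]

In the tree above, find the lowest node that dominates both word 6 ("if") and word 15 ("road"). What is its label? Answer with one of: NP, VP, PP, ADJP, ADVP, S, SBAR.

Both words fall inside [SBAR if each young instrument after their melody on his road or my director near some architect inside our familiar corridor paused] (words 6–26), and no smaller constituent contains them both. Label: SBAR.

SBAR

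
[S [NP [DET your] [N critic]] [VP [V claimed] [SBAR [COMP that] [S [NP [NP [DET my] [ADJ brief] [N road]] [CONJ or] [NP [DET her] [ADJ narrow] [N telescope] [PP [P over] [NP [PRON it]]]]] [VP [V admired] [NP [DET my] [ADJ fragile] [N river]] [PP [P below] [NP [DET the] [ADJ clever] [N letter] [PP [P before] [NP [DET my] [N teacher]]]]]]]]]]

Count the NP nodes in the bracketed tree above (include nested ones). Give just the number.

8

Listing each NP by its span: [NP your critic]; [NP my brief road or her narrow telescope over it]; [NP my brief road]; [NP her narrow telescope over it]; [NP it]; [NP my fragile river] … — that makes 8.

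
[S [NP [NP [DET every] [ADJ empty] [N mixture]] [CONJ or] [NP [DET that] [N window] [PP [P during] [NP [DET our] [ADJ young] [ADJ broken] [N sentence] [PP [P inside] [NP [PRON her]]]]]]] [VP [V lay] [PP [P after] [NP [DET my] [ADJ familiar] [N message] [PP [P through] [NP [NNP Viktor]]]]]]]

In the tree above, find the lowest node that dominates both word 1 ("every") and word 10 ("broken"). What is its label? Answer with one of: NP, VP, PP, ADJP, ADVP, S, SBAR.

Word 1 lies under S → NP → NP → DET; word 10 lies under S → NP → NP → PP → NP → ADJ. The lowest shared node is the NP.

NP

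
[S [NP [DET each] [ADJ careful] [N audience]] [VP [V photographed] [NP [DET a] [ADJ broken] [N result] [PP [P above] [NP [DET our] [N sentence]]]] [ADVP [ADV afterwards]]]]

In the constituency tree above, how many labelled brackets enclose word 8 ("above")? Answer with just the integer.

5

Path from the root down to the word: S → VP → NP → PP → P. That is 5 enclosing brackets.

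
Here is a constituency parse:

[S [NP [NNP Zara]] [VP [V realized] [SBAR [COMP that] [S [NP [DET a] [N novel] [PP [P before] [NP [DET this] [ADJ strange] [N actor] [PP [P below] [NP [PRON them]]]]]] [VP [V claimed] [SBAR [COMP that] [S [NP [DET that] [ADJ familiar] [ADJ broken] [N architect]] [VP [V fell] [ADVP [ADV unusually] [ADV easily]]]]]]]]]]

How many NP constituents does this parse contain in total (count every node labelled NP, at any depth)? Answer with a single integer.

5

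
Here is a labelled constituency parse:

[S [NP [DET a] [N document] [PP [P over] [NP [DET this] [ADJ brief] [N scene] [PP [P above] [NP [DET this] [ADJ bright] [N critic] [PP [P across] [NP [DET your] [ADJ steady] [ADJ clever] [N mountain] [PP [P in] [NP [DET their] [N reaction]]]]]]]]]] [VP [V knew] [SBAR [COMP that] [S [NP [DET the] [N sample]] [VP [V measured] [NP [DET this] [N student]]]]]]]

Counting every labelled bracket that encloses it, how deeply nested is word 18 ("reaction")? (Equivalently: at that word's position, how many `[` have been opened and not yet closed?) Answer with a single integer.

11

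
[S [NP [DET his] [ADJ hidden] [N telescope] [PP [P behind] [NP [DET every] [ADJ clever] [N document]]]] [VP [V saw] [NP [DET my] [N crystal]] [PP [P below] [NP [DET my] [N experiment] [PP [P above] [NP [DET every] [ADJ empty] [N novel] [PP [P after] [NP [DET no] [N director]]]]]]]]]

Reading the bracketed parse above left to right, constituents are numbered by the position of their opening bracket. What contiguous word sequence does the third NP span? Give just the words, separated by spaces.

my crystal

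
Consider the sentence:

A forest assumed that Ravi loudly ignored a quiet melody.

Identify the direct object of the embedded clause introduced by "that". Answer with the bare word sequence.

"ignored" heads the VP of the embedded clause introduced by "that", and "a quiet melody" is its direct object.

a quiet melody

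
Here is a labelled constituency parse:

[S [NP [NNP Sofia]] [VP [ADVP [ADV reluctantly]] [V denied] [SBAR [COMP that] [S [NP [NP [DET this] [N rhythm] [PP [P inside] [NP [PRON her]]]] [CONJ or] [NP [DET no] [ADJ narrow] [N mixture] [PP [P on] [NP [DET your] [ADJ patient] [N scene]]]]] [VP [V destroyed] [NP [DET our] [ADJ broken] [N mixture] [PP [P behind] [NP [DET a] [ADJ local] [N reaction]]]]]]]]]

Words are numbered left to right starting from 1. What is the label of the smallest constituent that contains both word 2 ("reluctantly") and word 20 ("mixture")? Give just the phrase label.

Both words fall inside [VP reluctantly denied that this rhythm inside her or no narrow mixture on your patient scene destroyed our broken mixture behind a local reaction] (words 2–24), and no smaller constituent contains them both. Label: VP.

VP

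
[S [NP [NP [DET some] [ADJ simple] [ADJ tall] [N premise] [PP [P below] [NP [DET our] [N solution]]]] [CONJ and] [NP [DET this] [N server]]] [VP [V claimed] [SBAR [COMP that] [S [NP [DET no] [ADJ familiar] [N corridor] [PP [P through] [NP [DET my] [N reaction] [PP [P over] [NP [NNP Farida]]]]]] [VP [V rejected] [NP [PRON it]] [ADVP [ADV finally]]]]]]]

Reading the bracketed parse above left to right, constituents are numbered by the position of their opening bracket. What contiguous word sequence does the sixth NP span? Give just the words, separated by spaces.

The NP opening brackets appear, in order, over: "some simple tall premise below our solution and this server"; "some simple tall premise below our solution"; "our solution"; "this server"; "no familiar corridor through my reaction over Farida"; "my reaction over Farida"; "Farida"; "it". The sixth one spans "my reaction over Farida".

my reaction over Farida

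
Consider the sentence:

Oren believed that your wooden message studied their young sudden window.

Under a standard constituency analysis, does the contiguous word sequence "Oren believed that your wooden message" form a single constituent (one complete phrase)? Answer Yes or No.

No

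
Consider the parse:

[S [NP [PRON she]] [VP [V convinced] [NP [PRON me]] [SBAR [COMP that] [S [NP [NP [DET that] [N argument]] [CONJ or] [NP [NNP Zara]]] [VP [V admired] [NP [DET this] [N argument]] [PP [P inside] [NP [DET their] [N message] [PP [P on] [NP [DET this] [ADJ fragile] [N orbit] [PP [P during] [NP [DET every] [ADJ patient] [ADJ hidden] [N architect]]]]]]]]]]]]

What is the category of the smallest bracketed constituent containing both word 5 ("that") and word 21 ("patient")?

S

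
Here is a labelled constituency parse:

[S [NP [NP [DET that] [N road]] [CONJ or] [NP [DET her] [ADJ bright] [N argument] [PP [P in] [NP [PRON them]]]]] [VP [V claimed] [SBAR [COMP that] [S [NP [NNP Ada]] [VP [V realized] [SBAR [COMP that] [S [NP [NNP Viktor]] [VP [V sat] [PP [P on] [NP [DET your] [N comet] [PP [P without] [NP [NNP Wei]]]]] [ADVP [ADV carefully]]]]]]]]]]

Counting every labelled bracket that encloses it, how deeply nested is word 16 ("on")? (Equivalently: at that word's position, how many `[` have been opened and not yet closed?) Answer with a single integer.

10

The word sits inside P, which is inside PP, inside VP, inside S, inside SBAR, inside VP, inside S, inside SBAR, inside VP, inside S — 10 brackets in all.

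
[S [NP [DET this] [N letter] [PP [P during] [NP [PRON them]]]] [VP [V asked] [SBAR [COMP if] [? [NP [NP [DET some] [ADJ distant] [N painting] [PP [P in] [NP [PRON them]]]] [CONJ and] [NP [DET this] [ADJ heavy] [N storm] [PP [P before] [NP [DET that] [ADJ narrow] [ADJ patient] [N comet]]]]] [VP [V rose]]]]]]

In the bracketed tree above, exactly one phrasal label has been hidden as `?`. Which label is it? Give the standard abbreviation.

A constituent whose immediate children are NP, VP is a clause: S.

S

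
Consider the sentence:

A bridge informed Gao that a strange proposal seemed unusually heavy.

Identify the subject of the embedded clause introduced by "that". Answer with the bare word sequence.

a strange proposal

"a strange proposal" is the NP that combines with the VP headed by "seemed" to form the embedded clause introduced by "that" — the subject.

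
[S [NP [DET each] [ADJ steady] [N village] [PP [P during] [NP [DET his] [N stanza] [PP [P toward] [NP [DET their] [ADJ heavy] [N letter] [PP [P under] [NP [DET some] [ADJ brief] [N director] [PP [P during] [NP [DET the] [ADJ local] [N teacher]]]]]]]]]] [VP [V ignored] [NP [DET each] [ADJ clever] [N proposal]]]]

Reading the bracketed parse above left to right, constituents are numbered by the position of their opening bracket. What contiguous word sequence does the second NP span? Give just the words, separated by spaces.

In left-to-right order the NP constituents are "each steady village during his stanza toward their heavy letter under some brief director during the local teacher"; "his stanza toward their heavy letter under some brief director during the local teacher"; "their heavy letter under some brief director during the local teacher"; "some brief director during the local teacher"; "the local teacher"; "each clever proposal". Number 2 is "his stanza toward their heavy letter under some brief director during the local teacher".

his stanza toward their heavy letter under some brief director during the local teacher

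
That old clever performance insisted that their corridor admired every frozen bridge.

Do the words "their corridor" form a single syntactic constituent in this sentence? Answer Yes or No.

These words form the whole noun phrase headed by "corridor", so yes — one constituent.

Yes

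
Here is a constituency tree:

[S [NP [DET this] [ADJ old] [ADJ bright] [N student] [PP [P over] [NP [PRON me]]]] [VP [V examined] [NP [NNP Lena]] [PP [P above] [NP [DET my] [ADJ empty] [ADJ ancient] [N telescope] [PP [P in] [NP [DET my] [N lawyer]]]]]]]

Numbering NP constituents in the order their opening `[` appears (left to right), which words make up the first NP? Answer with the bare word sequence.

In left-to-right order the NP constituents are "this old bright student over me"; "me"; "Lena"; "my empty ancient telescope in my lawyer"; "my lawyer". Number 1 is "this old bright student over me".

this old bright student over me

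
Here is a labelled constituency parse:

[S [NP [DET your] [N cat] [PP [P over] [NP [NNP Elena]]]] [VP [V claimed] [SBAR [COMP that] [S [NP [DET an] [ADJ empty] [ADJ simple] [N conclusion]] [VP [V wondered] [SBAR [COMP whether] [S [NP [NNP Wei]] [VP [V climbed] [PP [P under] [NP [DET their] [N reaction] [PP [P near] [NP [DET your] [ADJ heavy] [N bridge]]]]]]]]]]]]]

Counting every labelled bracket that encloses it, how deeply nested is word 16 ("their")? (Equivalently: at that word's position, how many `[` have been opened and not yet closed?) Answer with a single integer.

The word sits inside DET, which is inside NP, inside PP, inside VP, inside S, inside SBAR, inside VP, inside S, inside SBAR, inside VP, inside S — 11 brackets in all.

11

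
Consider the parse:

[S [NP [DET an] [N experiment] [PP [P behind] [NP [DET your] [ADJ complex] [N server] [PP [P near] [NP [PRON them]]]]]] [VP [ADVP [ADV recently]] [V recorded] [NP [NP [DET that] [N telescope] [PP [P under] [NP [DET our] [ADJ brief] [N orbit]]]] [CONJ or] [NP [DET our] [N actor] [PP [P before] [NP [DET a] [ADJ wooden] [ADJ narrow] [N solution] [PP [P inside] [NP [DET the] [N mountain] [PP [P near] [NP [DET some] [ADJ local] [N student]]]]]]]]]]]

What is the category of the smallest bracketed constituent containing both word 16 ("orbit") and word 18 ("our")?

Both words fall inside [NP that telescope under our brief orbit or our actor before a wooden narrow solution inside the mountain near some local student] (words 11–31), and no smaller constituent contains them both. Label: NP.

NP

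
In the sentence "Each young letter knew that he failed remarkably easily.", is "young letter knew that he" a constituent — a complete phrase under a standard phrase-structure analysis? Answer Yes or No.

The smallest constituent containing the whole sequence is the clause [S each young letter knew that he failed remarkably easily], but the sequence is only part of it — it straddles the boundary between noun phrase "each young letter" and verb phrase "knew that he failed remarkably easily".

No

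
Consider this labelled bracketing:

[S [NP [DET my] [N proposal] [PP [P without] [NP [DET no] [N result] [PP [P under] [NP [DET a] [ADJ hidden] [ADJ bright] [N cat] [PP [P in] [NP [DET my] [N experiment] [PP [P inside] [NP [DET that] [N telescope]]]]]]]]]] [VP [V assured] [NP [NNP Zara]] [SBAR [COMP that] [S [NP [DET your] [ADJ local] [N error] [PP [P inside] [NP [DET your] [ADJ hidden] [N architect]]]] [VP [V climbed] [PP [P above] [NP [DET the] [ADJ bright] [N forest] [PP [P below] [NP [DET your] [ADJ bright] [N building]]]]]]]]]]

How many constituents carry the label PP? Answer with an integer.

7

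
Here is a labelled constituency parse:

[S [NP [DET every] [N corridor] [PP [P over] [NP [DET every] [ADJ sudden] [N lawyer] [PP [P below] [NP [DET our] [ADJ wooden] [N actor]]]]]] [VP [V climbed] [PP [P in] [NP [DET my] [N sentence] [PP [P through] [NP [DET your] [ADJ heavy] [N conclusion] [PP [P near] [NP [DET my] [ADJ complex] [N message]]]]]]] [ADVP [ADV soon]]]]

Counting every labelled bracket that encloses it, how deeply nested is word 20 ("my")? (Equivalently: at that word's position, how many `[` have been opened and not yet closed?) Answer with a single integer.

Counting open brackets not yet closed at "my": [S [VP [PP [NP [PP [NP [PP [NP [DET = 9.

9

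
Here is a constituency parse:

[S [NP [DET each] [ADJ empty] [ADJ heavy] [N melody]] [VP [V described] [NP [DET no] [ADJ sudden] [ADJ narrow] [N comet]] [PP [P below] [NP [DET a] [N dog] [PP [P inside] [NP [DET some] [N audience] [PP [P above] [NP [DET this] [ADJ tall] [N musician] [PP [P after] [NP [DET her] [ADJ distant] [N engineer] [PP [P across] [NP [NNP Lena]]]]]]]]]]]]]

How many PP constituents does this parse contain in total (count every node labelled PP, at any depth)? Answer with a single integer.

Scanning left to right, an opening `[PP` appears at word positions 10, 13, 16, 20, 24 — 5 in total.

5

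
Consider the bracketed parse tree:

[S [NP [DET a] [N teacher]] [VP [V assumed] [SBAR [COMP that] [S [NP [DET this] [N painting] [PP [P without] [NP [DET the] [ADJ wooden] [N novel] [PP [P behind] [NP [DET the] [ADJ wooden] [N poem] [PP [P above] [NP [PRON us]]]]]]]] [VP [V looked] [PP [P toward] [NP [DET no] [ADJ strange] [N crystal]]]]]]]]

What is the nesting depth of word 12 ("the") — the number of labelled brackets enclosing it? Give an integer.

Path from the root down to the word: S → VP → SBAR → S → NP → PP → NP → PP → NP → DET. That is 10 enclosing brackets.

10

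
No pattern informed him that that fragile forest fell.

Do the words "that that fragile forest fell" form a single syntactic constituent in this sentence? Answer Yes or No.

Yes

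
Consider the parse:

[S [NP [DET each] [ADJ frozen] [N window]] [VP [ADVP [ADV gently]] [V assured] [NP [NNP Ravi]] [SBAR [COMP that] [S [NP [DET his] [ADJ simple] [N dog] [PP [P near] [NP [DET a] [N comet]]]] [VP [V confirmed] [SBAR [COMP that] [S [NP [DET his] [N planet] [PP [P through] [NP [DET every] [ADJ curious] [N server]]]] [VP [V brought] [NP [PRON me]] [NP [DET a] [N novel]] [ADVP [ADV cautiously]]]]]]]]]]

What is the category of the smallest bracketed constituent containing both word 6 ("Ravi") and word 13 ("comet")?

VP

The smallest bracket enclosing both words is [VP gently assured Ravi that his simple dog near a comet confirmed that his planet through every curious server brought me a novel cautiously], so the label is VP.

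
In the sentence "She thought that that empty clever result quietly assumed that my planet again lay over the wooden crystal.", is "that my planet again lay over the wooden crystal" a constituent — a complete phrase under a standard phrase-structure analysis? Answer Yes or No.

"that my planet again lay over the wooden crystal" is exactly the subordinate clause [SBAR that my planet again lay over the wooden crystal], a complete constituent.

Yes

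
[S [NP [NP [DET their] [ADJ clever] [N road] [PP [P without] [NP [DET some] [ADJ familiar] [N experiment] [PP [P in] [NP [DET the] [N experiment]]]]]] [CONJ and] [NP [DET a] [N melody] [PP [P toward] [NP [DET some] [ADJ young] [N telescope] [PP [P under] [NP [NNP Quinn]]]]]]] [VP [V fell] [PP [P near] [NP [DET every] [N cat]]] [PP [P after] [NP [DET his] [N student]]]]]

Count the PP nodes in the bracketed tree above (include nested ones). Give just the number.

The PP constituents are: [PP without some familiar experiment in the experiment]; [PP in the experiment]; [PP toward some young telescope under Quinn]; [PP under Quinn]; [PP near every cat]; [PP after his student]. Total: 6.

6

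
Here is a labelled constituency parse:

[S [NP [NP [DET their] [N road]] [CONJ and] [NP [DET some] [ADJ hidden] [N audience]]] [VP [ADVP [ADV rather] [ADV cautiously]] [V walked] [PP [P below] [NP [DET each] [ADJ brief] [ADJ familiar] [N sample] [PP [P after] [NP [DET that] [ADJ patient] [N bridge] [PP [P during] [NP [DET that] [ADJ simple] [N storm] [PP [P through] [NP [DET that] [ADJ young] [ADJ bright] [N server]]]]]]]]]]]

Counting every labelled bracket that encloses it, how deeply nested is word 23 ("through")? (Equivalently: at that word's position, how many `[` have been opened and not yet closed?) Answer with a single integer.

10

The word sits inside P, which is inside PP, inside NP, inside PP, inside NP, inside PP, inside NP, inside PP, inside VP, inside S — 10 brackets in all.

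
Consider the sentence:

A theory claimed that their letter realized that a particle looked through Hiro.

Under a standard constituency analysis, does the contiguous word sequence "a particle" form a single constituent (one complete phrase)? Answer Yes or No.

Yes

"a particle" is exactly the noun phrase [NP a particle], a complete constituent.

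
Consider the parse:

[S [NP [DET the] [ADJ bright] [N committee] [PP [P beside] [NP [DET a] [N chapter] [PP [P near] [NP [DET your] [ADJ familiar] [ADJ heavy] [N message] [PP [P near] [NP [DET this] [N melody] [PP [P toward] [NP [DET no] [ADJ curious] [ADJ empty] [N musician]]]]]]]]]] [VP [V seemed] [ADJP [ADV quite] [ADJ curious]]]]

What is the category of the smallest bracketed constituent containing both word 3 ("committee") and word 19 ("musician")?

Both words fall inside [NP the bright committee beside a chapter near your familiar heavy message near this melody toward no curious empty musician] (words 1–19), and no smaller constituent contains them both. Label: NP.

NP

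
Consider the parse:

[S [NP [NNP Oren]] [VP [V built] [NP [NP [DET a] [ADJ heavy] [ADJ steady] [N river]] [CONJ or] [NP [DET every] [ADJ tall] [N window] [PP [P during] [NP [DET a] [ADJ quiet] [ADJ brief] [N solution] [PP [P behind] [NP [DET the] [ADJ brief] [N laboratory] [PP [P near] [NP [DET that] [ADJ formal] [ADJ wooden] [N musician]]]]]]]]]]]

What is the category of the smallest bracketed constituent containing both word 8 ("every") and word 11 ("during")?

Both words fall inside [NP every tall window during a quiet brief solution behind the brief laboratory near that formal wooden musician] (words 8–24), and no smaller constituent contains them both. Label: NP.

NP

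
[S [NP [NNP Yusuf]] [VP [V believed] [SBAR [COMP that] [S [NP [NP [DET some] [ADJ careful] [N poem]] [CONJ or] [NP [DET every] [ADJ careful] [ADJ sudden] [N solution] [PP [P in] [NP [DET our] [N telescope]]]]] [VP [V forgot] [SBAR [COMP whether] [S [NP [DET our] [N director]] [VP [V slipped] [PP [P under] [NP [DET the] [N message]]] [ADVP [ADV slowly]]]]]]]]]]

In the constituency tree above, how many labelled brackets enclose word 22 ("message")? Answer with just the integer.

11

The word sits inside N, which is inside NP, inside PP, inside VP, inside S, inside SBAR, inside VP, inside S, inside SBAR, inside VP, inside S — 11 brackets in all.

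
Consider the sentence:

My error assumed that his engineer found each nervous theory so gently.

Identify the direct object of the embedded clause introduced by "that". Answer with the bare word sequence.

each nervous theory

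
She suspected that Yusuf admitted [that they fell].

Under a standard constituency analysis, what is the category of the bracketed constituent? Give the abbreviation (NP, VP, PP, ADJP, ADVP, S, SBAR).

SBAR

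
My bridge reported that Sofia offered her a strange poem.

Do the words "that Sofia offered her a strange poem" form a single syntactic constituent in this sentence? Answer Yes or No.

Yes

These words form the whole subordinate clause headed by "that", so yes — one constituent.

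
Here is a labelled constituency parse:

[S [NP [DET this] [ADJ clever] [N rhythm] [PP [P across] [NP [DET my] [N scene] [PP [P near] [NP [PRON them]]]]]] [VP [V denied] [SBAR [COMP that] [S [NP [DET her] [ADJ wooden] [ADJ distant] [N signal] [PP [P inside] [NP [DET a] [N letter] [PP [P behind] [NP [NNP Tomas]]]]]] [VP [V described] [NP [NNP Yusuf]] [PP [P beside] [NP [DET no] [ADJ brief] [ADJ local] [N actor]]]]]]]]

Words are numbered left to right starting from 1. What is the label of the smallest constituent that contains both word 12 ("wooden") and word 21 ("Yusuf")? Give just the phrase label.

S

Both words fall inside [S her wooden distant signal inside a letter behind Tomas described Yusuf beside no brief local actor] (words 11–26), and no smaller constituent contains them both. Label: S.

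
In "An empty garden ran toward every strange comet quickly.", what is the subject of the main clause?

In the main clause the verb is "ran"; the NP preceding it, "an empty garden", is the subject.

an empty garden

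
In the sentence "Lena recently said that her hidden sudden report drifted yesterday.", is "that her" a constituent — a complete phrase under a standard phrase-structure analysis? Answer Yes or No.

No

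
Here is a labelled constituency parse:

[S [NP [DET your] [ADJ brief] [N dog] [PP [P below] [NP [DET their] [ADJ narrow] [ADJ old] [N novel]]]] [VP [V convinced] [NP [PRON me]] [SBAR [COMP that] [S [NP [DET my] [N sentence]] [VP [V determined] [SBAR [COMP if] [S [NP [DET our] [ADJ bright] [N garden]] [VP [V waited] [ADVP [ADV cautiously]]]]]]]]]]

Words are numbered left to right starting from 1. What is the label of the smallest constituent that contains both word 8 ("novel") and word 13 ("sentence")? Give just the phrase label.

S

Both words fall inside [S your brief dog below their narrow old novel convinced me that my sentence determined if our bright garden waited cautiously] (words 1–20), and no smaller constituent contains them both. Label: S.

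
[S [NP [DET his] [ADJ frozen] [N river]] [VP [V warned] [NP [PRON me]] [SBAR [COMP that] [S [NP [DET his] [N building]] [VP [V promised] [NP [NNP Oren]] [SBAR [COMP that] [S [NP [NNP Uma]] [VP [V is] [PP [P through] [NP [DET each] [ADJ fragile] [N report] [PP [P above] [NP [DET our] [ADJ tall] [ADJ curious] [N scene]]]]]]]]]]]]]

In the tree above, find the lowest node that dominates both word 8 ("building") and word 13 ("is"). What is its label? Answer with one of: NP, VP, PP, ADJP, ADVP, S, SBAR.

S

Both words fall inside [S his building promised Oren that Uma is through each fragile report above our tall curious scene] (words 7–22), and no smaller constituent contains them both. Label: S.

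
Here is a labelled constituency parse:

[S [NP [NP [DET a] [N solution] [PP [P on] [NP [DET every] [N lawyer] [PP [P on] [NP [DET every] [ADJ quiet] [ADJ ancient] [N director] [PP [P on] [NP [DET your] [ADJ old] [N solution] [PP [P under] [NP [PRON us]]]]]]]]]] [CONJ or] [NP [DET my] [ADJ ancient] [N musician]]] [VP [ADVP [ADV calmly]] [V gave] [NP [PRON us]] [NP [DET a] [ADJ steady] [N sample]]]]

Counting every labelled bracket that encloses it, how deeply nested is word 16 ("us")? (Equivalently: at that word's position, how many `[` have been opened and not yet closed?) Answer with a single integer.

12

The word sits inside PRON, which is inside NP, inside PP, inside NP, inside PP, inside NP, inside PP, inside NP, inside PP, inside NP, inside NP, inside S — 12 brackets in all.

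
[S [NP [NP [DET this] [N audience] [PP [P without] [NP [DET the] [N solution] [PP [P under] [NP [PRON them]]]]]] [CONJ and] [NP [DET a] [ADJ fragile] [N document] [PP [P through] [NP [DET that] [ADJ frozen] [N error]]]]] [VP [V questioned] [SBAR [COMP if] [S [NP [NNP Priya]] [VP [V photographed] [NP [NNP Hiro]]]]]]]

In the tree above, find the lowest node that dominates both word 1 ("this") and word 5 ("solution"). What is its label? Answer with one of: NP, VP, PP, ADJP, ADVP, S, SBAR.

NP

Both words fall inside [NP this audience without the solution under them] (words 1–7), and no smaller constituent contains them both. Label: NP.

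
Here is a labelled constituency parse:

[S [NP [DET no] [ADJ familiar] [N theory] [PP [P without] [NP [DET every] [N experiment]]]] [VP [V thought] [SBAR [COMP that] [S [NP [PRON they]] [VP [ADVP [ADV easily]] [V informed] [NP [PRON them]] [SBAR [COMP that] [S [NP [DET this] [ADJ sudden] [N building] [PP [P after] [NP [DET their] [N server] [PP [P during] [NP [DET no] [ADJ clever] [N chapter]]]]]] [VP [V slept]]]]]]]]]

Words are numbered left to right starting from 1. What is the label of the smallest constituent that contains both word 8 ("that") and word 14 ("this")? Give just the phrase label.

SBAR

Word 8 lies under S → VP → SBAR → COMP; word 14 lies under S → VP → SBAR → S → VP → SBAR → S → NP → DET. The lowest shared node is the SBAR.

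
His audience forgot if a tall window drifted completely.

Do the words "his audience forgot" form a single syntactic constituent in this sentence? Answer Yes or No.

No

The sequence begins inside the noun phrase "his audience" and ends inside the verb phrase "forgot if a tall window drifted completely"; it crosses a phrase boundary, so no single node in the tree spans exactly those words.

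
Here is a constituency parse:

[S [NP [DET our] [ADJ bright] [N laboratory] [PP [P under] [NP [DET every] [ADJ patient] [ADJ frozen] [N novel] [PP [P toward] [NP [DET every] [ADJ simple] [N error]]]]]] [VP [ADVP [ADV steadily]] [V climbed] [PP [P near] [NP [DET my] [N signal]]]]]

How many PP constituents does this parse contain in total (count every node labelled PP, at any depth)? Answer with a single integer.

3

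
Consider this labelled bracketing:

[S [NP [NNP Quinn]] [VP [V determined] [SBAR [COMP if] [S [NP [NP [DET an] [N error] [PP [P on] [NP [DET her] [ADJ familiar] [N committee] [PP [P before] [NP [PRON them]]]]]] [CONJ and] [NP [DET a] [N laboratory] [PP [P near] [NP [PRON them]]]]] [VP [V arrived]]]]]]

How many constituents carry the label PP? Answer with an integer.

3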